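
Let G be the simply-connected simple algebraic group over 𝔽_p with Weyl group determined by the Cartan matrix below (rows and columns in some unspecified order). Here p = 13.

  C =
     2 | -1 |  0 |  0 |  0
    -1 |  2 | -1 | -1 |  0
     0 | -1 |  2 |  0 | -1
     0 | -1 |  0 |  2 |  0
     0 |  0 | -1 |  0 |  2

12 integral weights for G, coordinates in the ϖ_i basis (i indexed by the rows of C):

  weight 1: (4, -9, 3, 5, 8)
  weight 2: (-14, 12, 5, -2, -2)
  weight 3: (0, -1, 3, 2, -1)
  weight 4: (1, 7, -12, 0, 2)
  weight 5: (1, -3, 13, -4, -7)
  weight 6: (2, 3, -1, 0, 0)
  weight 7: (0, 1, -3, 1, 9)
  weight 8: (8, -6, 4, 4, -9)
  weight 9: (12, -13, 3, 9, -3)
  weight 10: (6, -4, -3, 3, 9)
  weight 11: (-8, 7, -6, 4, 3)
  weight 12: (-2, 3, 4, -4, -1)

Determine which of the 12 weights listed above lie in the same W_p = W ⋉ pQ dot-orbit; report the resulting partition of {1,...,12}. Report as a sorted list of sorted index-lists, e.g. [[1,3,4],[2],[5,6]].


Dynkin diagram of C (from the 8 off-diagonal −1 entries): D_5.

Ā_13 reps of the 12 weights (D_5, coords as presented):

  λ_1+ρ ↦ (2, 1, 0, 1, 5) · λ_2+ρ ↦ (3, 4, 0, 1, 1) · λ_3+ρ ↦ (1, 0, 4, 3, 0) · λ_4+ρ ↦ (1, 0, 0, 2, 8) · λ_5+ρ ↦ (2, 1, 0, 1, 5) · λ_6+ρ ↦ (3, 4, 0, 1, 1) · λ_7+ρ ↦ (1, 0, 0, 2, 8) · λ_8+ρ ↦ (1, 0, 4, 3, 0) · λ_9+ρ ↦ (1, 0, 0, 2, 8) · λ_10+ρ ↦ (2, 1, 0, 1, 5) · λ_11+ρ ↦ (3, 4, 0, 1, 1) · λ_12+ρ ↦ (1, 0, 4, 3, 0)

Linkage partition of the 12 weights (4 classes, p=13):

[[1, 5, 10], [2, 6, 11], [3, 8, 12], [4, 7, 9]]


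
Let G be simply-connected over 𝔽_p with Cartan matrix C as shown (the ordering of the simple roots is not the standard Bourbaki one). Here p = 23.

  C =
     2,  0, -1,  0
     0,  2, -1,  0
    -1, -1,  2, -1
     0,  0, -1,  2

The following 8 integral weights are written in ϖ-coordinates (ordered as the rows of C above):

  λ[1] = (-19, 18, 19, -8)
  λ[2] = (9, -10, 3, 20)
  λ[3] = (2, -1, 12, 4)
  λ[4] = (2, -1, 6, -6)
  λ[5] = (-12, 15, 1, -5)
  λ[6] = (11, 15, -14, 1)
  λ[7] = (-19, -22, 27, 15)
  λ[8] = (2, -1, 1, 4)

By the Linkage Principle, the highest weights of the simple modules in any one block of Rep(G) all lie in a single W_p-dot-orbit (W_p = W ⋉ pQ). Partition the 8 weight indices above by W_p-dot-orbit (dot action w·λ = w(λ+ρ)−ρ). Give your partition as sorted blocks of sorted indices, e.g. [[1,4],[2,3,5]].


Dynkin diagram of C (from the 6 off-diagonal −1 entries): D_4.

W_23-reps of the 8 weights in Ā_23 (same 4-coord order as C):

  λ_1 → (2, 3, 2, 9)
  λ_2 → (2, 3, 2, 9)
  λ_3 → (3, 0, 2, 5)
  λ_4 → (3, 0, 2, 5)
  λ_5 → (2, 3, 2, 9)
  λ_6 → (1, 3, 1, 11)
  λ_7 → (3, 0, 2, 5)
  λ_8 → (3, 0, 2, 5)

Grouping the 8 weights by Ā_23-representative: 3 linkage classes.

[[1, 2, 5], [3, 4, 7, 8], [6]]


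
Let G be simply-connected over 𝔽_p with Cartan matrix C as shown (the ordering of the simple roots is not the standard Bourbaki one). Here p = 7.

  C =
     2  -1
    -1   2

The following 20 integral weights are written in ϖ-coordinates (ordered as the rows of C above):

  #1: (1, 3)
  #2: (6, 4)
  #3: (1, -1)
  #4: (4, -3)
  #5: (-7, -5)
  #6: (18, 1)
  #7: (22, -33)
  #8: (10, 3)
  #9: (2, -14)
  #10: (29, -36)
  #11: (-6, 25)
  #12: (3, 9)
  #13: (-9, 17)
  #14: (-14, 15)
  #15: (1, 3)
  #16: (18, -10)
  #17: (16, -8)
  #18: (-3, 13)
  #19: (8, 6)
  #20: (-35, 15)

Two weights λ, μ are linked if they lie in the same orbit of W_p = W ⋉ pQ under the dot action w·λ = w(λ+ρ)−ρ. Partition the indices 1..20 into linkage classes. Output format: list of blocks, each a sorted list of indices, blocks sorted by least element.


Type A_2, rank 2, |W|=6; reorder rows/cols to standard.

Alcove-folded reps (p=7, 20 weights, presented ϖ-order):

  1: (2, 4) · 2: (2, 0) · 3: (2, 0) · 4: (3, 2) · 5: (1, 3) · 6: (2, 0) · 7: (3, 2) · 8: (1, 3) · 9: (1, 3) · 10: (2, 0) · 11: (5, 0) · 12: (3, 0) · 13: (1, 3) · 14: (2, 4) · 15: (2, 4) · 16: (3, 2) · 17: (3, 0) · 18: (5, 0) · 19: (2, 0) · 20: (2, 4)

The 20 indices split into 6 linkage classes (same alcove rep ⇔ same W_7-dot-orbit):

[[1, 14, 15, 20], [2, 3, 6, 10, 19], [4, 7, 16], [5, 8, 9, 13], [11, 18], [12, 17]]


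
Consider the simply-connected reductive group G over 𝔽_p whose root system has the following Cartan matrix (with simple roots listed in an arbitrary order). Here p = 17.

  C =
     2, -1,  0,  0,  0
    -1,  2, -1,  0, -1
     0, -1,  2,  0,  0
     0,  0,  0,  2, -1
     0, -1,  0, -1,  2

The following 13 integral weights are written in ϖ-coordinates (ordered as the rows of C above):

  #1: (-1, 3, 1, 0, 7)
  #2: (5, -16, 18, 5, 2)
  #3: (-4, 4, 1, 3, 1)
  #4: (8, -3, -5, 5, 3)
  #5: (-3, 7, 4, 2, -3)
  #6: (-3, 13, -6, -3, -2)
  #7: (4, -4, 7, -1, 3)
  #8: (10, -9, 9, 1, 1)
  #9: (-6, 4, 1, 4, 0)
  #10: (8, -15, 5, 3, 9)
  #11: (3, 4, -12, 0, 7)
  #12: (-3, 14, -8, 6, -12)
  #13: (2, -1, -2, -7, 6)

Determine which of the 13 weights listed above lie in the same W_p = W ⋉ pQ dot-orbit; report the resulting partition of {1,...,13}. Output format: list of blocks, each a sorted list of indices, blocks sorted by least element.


Cartan matrix: type D_5 (|W|=1920); un-permuting the 5 rows.

λ_j+ρ reflected into Ā_17 (⟨·,θ^∨⟩≤17); 5-tuples as given:

    [1] (0, 2, 2, 1, 1)
    [2] (3, 2, 2, 4, 2)
    [3] (3, 2, 2, 4, 2)
    [4] (3, 2, 2, 4, 2)
    [5] (2, 3, 5, 0, 1)
    [6] (2, 3, 5, 0, 1)
    [7] (2, 3, 5, 0, 1)
    [8] (3, 2, 2, 4, 2)
    [9] (5, 0, 2, 5, 1)
    [10] (2, 3, 5, 0, 1)
    [11] (2, 3, 5, 0, 1)
    [12] (3, 2, 2, 4, 2)
    [13] (2, 1, 0, 6, 0)

The 13 indices split into 5 linkage classes (same alcove rep ⇔ same W_17-dot-orbit):

[[1], [2, 3, 4, 8, 12], [5, 6, 7, 10, 11], [9], [13]]


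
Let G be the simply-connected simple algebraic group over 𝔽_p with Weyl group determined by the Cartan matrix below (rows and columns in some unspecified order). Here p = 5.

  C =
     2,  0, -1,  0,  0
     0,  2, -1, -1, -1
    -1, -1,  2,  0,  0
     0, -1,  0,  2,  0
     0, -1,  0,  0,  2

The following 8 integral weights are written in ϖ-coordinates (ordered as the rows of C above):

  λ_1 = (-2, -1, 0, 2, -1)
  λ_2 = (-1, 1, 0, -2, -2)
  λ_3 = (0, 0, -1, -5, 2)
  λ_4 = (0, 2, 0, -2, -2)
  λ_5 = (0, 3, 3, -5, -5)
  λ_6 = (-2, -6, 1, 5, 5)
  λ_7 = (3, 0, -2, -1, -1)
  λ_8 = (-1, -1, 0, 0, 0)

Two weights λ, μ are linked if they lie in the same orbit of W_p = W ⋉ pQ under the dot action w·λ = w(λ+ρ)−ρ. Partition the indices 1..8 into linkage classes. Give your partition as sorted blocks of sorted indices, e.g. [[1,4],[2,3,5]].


C ↔ D_5 under row/col permutation; |W(D_5)| = 1920.

Ā_5 reps of the 8 weights (D_5, coords as presented):

    λ_1 → (1, 0, 0, 3, 0)
    λ_2 → (0, 0, 1, 1, 1)
    λ_3 → (2, 0, 1, 1, 0)
    λ_4 → (0, 0, 1, 1, 1)
    λ_5 → (3, 0, 1, 0, 0)
    λ_6 → (0, 0, 1, 1, 1)
    λ_7 → (3, 0, 1, 0, 0)
    λ_8 → (0, 0, 1, 1, 1)

These 8 weights hit 4 W_5-dot-orbits; sizes (1, 4, 1, 2):

[[1], [2, 4, 6, 8], [3], [5, 7]]


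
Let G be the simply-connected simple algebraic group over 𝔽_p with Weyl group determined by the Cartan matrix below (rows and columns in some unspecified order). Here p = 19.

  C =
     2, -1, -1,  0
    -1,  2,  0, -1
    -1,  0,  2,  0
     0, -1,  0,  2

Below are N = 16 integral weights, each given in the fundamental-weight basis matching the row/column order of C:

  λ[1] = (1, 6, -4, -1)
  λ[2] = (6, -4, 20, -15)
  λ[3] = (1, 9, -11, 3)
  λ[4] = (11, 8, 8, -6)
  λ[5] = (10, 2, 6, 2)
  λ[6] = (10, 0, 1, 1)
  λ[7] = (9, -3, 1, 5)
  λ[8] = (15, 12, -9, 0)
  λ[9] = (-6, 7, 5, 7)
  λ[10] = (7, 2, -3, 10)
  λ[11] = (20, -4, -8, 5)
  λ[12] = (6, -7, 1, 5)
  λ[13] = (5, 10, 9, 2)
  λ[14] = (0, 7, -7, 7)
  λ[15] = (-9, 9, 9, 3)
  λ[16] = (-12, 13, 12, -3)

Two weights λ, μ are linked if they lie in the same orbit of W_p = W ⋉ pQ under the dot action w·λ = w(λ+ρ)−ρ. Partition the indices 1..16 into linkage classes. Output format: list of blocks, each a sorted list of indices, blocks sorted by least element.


Type A_4, rank 4, |W|=120; reorder rows/cols to standard.

λ_j+ρ reflected into Ā_19 (⟨·,θ^∨⟩≤19); 4-tuples as given:

  λ_1+ρ ↦ (1, 6, 2, 0);  λ_2+ρ ↦ (8, 2, 2, 4);  λ_3+ρ ↦ (8, 2, 2, 4);  λ_4+ρ ↦ (8, 2, 2, 4);  λ_5+ρ ↦ (11, 1, 2, 2);  λ_6+ρ ↦ (11, 1, 2, 2);  λ_7+ρ ↦ (8, 2, 2, 4);  λ_8+ρ ↦ (5, 3, 1, 8);  λ_9+ρ ↦ (5, 3, 1, 8);  λ_10+ρ ↦ (5, 3, 1, 8);  λ_11+ρ ↦ (11, 1, 2, 2);  λ_12+ρ ↦ (1, 6, 2, 0);  λ_13+ρ ↦ (5, 3, 1, 8);  λ_14+ρ ↦ (5, 3, 1, 8);  λ_15+ρ ↦ (8, 2, 2, 4);  λ_16+ρ ↦ (11, 1, 2, 2)

Partition of {1..16} into 4 W_19-dot-orbits:

[[1, 12], [2, 3, 4, 7, 15], [5, 6, 11, 16], [8, 9, 10, 13, 14]]


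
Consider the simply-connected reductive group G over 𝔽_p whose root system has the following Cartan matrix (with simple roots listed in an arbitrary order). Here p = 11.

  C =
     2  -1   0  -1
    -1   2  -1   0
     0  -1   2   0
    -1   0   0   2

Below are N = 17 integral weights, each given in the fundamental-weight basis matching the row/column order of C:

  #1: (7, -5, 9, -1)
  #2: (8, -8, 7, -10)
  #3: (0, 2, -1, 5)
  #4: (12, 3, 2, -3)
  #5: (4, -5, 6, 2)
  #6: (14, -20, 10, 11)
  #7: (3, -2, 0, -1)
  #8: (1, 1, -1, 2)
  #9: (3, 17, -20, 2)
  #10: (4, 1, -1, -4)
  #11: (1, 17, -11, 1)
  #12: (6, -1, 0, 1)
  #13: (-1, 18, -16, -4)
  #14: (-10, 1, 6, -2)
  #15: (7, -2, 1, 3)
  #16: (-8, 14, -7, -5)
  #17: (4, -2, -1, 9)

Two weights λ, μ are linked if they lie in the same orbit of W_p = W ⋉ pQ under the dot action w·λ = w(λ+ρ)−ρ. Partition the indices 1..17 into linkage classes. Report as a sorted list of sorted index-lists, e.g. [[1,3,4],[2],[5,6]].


C ↔ A_4 under row/col permutation; |W(A_4)| = 120.

Folding the 17 weights λ_j+ρ into Ā_11 (reps in the given 4-coord order):

  [1] (1, 4, 3, 3)
  [2] (7, 0, 1, 2)
  [3] (1, 3, 0, 6)
  [4] (2, 2, 0, 3)
  [5] (1, 4, 3, 3)
  [6] (1, 4, 3, 3)
  [7] (3, 1, 0, 0)
  [8] (2, 2, 0, 3)
  [9] (1, 4, 3, 3)
  [10] (2, 2, 0, 3)
  [11] (7, 0, 1, 2)
  [12] (7, 0, 1, 2)
  [13] (1, 4, 3, 3)
  [14] (7, 0, 1, 2)
  [15] (7, 0, 1, 2)
  [16] (2, 2, 0, 3)
  [17] (1, 3, 0, 6)

Grouping the 17 weights by Ā_11-representative: 5 linkage classes.

[[1, 5, 6, 9, 13], [2, 11, 12, 14, 15], [3, 17], [4, 8, 10, 16], [7]]


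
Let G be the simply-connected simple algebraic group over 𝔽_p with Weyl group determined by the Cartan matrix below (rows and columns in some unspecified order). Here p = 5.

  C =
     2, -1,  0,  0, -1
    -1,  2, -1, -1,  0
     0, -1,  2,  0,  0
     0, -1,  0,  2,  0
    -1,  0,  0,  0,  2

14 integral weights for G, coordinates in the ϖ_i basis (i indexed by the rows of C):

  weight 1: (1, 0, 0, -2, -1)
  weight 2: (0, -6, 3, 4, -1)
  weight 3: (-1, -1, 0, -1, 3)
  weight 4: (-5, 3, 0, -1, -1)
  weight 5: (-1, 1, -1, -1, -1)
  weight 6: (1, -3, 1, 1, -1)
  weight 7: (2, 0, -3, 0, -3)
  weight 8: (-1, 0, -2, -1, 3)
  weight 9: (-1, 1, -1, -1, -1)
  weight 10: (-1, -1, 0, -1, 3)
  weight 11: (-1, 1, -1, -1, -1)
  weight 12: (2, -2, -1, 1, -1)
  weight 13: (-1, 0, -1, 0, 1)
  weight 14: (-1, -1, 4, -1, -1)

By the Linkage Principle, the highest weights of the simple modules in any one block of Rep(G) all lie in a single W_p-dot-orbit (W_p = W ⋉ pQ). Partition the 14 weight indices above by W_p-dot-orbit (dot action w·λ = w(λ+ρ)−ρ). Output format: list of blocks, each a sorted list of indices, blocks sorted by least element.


Dynkin diagram of C (from the 8 off-diagonal −1 entries): D_5.

W_5-reps of the 14 weights in Ā_5 (same 5-coord order as C):

  [1] (1, 0, 1, 1, 0);  [2] (0, 0, 1, 0, 4);  [3] (0, 0, 1, 0, 4);  [4] (0, 0, 1, 0, 4);  [5] (0, 2, 0, 0, 0);  [6] (0, 2, 0, 0, 0);  [7] (0, 1, 1, 0, 2);  [8] (0, 0, 1, 0, 4);  [9] (0, 2, 0, 0, 0);  [10] (0, 0, 1, 0, 4);  [11] (0, 2, 0, 0, 0);  [12] (1, 0, 1, 1, 0);  [13] (0, 1, 0, 1, 2);  [14] (0, 0, 5, 0, 0)

The 14 indices split into 6 linkage classes (same alcove rep ⇔ same W_5-dot-orbit):

[[1, 12], [2, 3, 4, 8, 10], [5, 6, 9, 11], [7], [13], [14]]


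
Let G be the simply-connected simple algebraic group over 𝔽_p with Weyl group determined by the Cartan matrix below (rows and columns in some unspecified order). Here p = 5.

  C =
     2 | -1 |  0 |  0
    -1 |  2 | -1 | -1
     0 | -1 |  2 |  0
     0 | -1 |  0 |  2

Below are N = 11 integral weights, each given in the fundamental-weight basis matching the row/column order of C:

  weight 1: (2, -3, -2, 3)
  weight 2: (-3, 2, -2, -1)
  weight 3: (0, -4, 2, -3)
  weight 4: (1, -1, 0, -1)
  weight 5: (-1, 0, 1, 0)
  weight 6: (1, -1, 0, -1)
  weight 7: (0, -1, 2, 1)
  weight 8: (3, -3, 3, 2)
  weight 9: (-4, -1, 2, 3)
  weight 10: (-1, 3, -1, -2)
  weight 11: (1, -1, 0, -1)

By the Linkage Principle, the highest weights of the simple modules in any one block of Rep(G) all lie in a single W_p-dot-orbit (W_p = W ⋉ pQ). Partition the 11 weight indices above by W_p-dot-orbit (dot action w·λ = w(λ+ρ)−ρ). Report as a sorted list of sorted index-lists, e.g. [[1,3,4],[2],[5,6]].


D_4 Cartan matrix, 4 simple roots permuted; ρ=(1,1,1,1).

Folding the 11 weights λ_j+ρ into Ā_5 (reps in the given 4-coord order):

  λ_1 → (0, 1, 2, 1);  λ_2 → (2, 0, 1, 0);  λ_3 → (0, 1, 2, 1);  λ_4 → (2, 0, 1, 0);  λ_5 → (0, 1, 2, 1);  λ_6 → (2, 0, 1, 0);  λ_7 → (0, 1, 2, 1);  λ_8 → (0, 1, 0, 1);  λ_9 → (0, 1, 0, 1);  λ_10 → (0, 1, 0, 1);  λ_11 → (2, 0, 1, 0)

3 distinct reps among the 11 weights ⇒ 3 W_5-linkage classes:

[[1, 3, 5, 7], [2, 4, 6, 11], [8, 9, 10]]


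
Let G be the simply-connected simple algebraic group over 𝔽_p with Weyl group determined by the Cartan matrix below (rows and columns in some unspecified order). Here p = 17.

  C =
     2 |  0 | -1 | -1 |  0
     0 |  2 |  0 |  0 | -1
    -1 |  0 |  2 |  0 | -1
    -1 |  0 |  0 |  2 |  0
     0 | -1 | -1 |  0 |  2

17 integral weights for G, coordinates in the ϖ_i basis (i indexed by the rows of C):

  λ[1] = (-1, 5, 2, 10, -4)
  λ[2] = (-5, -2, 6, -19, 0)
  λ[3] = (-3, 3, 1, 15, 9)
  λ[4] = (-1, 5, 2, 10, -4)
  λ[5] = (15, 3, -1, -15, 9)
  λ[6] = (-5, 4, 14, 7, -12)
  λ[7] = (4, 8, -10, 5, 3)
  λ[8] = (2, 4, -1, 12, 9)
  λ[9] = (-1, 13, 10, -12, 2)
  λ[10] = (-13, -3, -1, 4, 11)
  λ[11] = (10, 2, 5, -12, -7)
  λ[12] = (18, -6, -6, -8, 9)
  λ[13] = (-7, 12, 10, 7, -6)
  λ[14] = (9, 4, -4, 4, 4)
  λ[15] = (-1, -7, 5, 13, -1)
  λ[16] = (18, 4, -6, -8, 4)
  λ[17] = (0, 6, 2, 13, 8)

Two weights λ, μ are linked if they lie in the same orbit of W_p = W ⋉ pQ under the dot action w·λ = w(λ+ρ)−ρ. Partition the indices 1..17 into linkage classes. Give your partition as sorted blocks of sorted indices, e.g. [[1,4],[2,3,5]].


Cartan matrix: type A_5 (|W|=720); un-permuting the 5 rows.

W_17-reps of the 17 weights in Ā_17 (same 5-coord order as C):

  [1] (0, 3, 0, 11, 3);  [2] (2, 9, 0, 1, 1);  [3] (2, 9, 0, 1, 1);  [4] (0, 3, 0, 11, 3);  [5] (2, 9, 0, 1, 1);  [6] (4, 4, 0, 2, 5);  [7] (4, 4, 0, 2, 5);  [8] (2, 9, 0, 1, 1);  [9] (0, 3, 0, 11, 3);  [10] (7, 0, 3, 0, 2);  [11] (0, 3, 0, 11, 3);  [12] (7, 0, 3, 0, 2);  [13] (4, 4, 0, 2, 5);  [14] (7, 0, 3, 0, 2);  [15] (0, 3, 0, 11, 3);  [16] (7, 0, 3, 0, 2);  [17] (2, 9, 0, 1, 1)

The 17 indices split into 4 linkage classes (same alcove rep ⇔ same W_17-dot-orbit):

[[1, 4, 9, 11, 15], [2, 3, 5, 8, 17], [6, 7, 13], [10, 12, 14, 16]]


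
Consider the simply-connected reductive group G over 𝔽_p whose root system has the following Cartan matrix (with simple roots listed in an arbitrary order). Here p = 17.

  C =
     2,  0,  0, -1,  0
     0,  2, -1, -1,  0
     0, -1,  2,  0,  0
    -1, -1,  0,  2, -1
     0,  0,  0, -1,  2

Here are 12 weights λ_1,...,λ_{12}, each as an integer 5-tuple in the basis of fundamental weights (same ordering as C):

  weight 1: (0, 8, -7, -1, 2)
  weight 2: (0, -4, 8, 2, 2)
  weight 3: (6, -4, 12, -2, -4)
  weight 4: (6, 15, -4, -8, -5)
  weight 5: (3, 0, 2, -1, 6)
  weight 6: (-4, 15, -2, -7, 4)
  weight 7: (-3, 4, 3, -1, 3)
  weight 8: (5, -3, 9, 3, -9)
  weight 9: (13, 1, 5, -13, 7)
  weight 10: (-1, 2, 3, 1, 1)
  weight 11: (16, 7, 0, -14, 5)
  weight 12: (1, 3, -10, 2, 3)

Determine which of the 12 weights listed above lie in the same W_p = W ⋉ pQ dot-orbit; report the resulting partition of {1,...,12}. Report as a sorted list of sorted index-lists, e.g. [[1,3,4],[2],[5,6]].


D_5 Cartan matrix, 5 simple roots permuted; ρ=(1,1,1,1,1).

Ā_17 reps of the 12 weights (D_5, coords as presented):

  1: (1, 3, 6, 0, 3)
  2: (1, 3, 6, 0, 3)
  3: (1, 3, 6, 0, 3)
  4: (4, 1, 3, 0, 7)
  5: (4, 1, 3, 0, 7)
  6: (5, 1, 1, 1, 3)
  7: (0, 3, 4, 2, 2)
  8: (0, 3, 4, 2, 2)
  9: (0, 3, 4, 2, 2)
  10: (0, 3, 4, 2, 2)
  11: (4, 1, 3, 0, 7)
  12: (0, 3, 4, 2, 2)

Linkage partition of the 12 weights (4 classes, p=17):

[[1, 2, 3], [4, 5, 11], [6], [7, 8, 9, 10, 12]]


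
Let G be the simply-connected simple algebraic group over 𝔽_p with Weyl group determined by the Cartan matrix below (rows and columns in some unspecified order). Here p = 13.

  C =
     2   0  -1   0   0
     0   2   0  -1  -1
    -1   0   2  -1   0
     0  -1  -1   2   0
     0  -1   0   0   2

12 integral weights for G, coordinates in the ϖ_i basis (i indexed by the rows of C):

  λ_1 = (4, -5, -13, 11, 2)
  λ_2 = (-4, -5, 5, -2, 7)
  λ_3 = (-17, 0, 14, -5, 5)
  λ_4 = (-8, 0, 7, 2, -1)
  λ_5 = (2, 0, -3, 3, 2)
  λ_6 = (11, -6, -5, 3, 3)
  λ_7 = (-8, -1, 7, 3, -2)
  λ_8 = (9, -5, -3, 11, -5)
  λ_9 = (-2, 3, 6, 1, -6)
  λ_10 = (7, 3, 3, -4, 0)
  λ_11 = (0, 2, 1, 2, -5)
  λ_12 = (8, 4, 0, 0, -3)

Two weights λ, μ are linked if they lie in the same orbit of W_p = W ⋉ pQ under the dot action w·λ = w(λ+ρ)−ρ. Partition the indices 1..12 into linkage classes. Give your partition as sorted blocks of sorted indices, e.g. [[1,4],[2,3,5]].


A_5 Cartan matrix, 5 simple roots permuted; ρ=(1,1,1,1,1).

W_13-reps of the 12 weights in Ā_13 (same 5-coord order as C):

    1: (7, 1, 1, 3, 0)
    2: (1, 1, 2, 2, 3)
    3: (6, 2, 1, 1, 1)
    4: (7, 1, 1, 3, 0)
    5: (1, 1, 2, 2, 3)
    6: (7, 1, 1, 3, 0)
    7: (7, 1, 1, 3, 0)
    8: (1, 1, 2, 2, 3)
    9: (1, 1, 6, 1, 4)
    10: (7, 1, 1, 3, 0)
    11: (1, 1, 2, 2, 3)
    12: (6, 2, 1, 1, 1)

Linkage partition of the 12 weights (4 classes, p=13):

[[1, 4, 6, 7, 10], [2, 5, 8, 11], [3, 12], [9]]


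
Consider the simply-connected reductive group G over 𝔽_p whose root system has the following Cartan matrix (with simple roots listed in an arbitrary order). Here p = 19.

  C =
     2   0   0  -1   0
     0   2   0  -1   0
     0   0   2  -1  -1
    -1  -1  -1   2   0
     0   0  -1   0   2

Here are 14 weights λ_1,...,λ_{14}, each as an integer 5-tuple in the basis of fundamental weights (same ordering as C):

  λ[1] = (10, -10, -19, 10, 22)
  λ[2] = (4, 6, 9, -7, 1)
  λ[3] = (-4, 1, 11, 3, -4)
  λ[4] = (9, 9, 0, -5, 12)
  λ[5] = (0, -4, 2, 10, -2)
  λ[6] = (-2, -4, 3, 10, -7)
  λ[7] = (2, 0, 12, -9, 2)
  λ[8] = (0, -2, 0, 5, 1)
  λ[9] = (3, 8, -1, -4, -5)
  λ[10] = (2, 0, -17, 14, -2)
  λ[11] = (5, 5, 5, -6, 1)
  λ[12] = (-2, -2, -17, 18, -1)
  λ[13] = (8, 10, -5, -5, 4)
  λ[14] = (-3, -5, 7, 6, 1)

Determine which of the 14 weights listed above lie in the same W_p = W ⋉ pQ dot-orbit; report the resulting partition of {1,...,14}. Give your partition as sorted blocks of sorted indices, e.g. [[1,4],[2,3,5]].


Cartan matrix: type D_5 (|W|=1920); un-permuting the 5 rows.

Each λ_j+ρ reduced to Ā_19; 5-tuples below use C's row order:

  λ_1 → (1, 3, 1, 4, 3)
  λ_2 → (1, 1, 1, 5, 2)
  λ_3 → (3, 2, 0, 1, 3)
  λ_4 → (1, 1, 1, 5, 2)
  λ_5 → (1, 3, 1, 4, 3)
  λ_6 → (1, 3, 1, 4, 3)
  λ_7 → (1, 3, 1, 4, 3)
  λ_8 → (1, 1, 1, 5, 2)
  λ_9 → (3, 2, 0, 1, 3)
  λ_10 → (1, 1, 1, 0, 15)
  λ_11 → (1, 1, 1, 5, 2)
  λ_12 → (1, 1, 1, 0, 15)
  λ_13 → (1, 3, 1, 4, 3)
  λ_14 → (2, 4, 1, 1, 2)

Linkage partition of the 14 weights (5 classes, p=19):

[[1, 5, 6, 7, 13], [2, 4, 8, 11], [3, 9], [10, 12], [14]]


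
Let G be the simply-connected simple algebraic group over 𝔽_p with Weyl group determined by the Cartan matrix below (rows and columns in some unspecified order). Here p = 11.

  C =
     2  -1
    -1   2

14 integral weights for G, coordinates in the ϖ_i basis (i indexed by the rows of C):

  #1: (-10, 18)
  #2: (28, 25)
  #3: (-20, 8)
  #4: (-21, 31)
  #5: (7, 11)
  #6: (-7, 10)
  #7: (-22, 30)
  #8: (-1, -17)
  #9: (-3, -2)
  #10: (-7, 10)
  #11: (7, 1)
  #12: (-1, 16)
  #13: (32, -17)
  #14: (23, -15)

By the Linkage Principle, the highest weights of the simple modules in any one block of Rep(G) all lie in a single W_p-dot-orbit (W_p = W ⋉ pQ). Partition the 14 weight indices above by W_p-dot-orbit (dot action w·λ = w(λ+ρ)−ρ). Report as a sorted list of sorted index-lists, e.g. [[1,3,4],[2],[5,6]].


Cartan matrix: type A_2 (|W|=6); un-permuting the 2 rows.

λ_j+ρ reflected into Ā_11 (⟨·,θ^∨⟩≤11); 2-tuples as given:

    λ_1+ρ ↦ (1, 2)
    λ_2+ρ ↦ (7, 4)
    λ_3+ρ ↦ (1, 2)
    λ_4+ρ ↦ (9, 1)
    λ_5+ρ ↦ (1, 2)
    λ_6+ρ ↦ (6, 5)
    λ_7+ρ ↦ (9, 1)
    λ_8+ρ ↦ (6, 5)
    λ_9+ρ ↦ (1, 2)
    λ_10+ρ ↦ (6, 5)
    λ_11+ρ ↦ (8, 2)
    λ_12+ρ ↦ (6, 5)
    λ_13+ρ ↦ (6, 5)
    λ_14+ρ ↦ (1, 2)

Grouping the 14 weights by Ā_11-representative: 5 linkage classes.

[[1, 3, 5, 9, 14], [2], [4, 7], [6, 8, 10, 12, 13], [11]]


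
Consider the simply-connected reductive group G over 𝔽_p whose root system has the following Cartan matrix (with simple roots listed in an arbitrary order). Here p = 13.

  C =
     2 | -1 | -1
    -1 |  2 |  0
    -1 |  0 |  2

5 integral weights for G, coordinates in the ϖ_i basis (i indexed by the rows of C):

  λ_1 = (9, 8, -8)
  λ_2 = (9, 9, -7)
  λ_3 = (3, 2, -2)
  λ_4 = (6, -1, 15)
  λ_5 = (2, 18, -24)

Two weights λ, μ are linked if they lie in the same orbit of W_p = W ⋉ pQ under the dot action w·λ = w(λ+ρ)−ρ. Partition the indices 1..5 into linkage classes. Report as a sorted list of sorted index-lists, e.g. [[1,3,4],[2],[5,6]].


Cartan matrix: type A_3 (|W|=24); un-permuting the 3 rows.

λ_j+ρ reflected into Ā_13 (⟨·,θ^∨⟩≤13); 3-tuples as given:

  [1] (3, 3, 1) · [2] (3, 3, 1) · [3] (3, 3, 1) · [4] (3, 7, 3) · [5] (3, 3, 1)

2 distinct reps among the 5 weights ⇒ 2 W_13-linkage classes:

[[1, 2, 3, 5], [4]]


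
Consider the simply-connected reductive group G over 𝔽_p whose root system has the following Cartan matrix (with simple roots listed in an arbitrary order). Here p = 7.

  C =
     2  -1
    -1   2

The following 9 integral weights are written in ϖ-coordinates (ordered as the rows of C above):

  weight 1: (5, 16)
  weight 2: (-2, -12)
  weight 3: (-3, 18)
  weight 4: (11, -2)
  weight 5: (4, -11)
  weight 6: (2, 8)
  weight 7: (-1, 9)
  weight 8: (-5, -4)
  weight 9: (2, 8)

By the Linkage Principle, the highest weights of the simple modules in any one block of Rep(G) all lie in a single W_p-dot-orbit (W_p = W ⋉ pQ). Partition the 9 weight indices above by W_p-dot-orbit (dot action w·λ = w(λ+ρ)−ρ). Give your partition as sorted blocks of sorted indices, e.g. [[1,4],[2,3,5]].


Dynkin diagram of C (from the 2 off-diagonal −1 entries): A_2.

Alcove-folded reps (p=7, 9 weights, presented ϖ-order):

  λ_1+ρ ↦ (2, 4)
  λ_2+ρ ↦ (2, 4)
  λ_3+ρ ↦ (2, 2)
  λ_4+ρ ↦ (2, 4)
  λ_5+ρ ↦ (2, 2)
  λ_6+ρ ↦ (2, 2)
  λ_7+ρ ↦ (3, 4)
  λ_8+ρ ↦ (3, 4)
  λ_9+ρ ↦ (2, 2)

Partition of {1..9} into 3 W_7-dot-orbits:

[[1, 2, 4], [3, 5, 6, 9], [7, 8]]


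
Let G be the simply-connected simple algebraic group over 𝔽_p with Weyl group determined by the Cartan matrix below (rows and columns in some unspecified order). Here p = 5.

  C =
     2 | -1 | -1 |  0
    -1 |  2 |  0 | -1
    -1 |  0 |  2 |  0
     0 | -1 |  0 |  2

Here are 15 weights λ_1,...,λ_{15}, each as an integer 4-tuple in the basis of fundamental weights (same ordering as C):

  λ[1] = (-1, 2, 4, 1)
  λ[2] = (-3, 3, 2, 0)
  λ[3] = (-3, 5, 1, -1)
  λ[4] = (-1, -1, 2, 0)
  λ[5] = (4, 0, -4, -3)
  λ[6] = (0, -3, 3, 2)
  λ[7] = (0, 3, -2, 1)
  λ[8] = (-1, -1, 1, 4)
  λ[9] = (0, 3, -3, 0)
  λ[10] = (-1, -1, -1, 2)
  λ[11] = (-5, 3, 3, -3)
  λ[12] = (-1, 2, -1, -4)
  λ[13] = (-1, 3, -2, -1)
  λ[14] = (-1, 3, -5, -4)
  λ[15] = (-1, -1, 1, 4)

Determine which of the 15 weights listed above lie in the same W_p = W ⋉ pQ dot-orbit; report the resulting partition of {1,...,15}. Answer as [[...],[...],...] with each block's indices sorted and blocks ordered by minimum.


Root system A_4: the 4×4 matrix C matches after relabeling.

W_5-reps of the 15 weights in Ā_5 (same 4-coord order as C):

    λ_1 → (0, 0, 0, 3)
    λ_2 → (2, 2, 0, 0)
    λ_3 → (1, 3, 0, 0)
    λ_4 → (0, 0, 3, 1)
    λ_5 → (1, 1, 2, 0)
    λ_6 → (1, 1, 2, 0)
    λ_7 → (1, 3, 0, 0)
    λ_8 → (0, 0, 0, 3)
    λ_9 → (1, 3, 0, 0)
    λ_10 → (0, 0, 0, 3)
    λ_11 → (2, 2, 0, 0)
    λ_12 → (0, 0, 0, 3)
    λ_13 → (1, 3, 0, 0)
    λ_14 → (1, 3, 0, 0)
    λ_15 → (0, 0, 0, 3)

The 15 indices split into 5 linkage classes (same alcove rep ⇔ same W_5-dot-orbit):

[[1, 8, 10, 12, 15], [2, 11], [3, 7, 9, 13, 14], [4], [5, 6]]


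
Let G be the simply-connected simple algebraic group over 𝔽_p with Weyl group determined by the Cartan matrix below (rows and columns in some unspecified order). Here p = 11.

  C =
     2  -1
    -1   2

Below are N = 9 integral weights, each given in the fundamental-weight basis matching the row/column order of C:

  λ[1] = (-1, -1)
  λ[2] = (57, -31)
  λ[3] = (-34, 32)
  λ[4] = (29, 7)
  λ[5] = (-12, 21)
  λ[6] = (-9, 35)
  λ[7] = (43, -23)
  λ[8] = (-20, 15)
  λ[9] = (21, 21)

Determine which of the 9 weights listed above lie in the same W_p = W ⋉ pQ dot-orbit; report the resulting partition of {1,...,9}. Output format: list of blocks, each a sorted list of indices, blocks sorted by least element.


Type A_2, rank 2, |W|=6; reorder rows/cols to standard.

W_11-reps of the 9 weights in Ā_11 (same 2-coord order as C):

  λ_1+ρ ↦ (0, 0);  λ_2+ρ ↦ (3, 5);  λ_3+ρ ↦ (0, 0);  λ_4+ρ ↦ (3, 5);  λ_5+ρ ↦ (0, 0);  λ_6+ρ ↦ (3, 5);  λ_7+ρ ↦ (0, 0);  λ_8+ρ ↦ (3, 5);  λ_9+ρ ↦ (0, 0)

The 9 indices split into 2 linkage classes (same alcove rep ⇔ same W_11-dot-orbit):

[[1, 3, 5, 7, 9], [2, 4, 6, 8]]


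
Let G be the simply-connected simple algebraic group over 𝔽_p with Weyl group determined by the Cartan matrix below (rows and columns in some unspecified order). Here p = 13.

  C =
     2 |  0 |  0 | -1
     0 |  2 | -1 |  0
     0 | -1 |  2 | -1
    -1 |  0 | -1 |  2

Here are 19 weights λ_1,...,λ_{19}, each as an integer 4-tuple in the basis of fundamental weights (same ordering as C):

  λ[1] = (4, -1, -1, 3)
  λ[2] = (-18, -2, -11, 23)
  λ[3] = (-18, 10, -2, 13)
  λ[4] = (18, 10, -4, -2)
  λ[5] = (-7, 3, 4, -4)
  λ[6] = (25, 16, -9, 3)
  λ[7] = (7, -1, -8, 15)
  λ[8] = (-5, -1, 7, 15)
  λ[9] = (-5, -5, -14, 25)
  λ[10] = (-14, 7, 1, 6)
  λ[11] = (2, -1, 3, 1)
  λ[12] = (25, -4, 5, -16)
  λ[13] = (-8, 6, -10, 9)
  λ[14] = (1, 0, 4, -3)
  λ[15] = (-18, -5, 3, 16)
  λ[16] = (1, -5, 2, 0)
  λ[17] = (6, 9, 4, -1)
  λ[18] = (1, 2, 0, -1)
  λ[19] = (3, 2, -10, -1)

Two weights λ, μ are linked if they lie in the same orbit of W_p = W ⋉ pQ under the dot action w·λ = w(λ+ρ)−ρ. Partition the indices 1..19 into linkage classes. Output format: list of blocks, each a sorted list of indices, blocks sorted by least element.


Root system A_4: the 4×4 matrix C matches after relabeling.

Each λ_j+ρ reduced to Ā_13; 4-tuples below use C's row order:

  λ_1+ρ ↦ (5, 0, 0, 4);  λ_2+ρ ↦ (2, 3, 1, 0);  λ_3+ρ ↦ (2, 3, 1, 0);  λ_4+ρ ↦ (0, 1, 3, 2);  λ_5+ρ ↦ (3, 0, 4, 2);  λ_6+ρ ↦ (5, 0, 0, 4);  λ_7+ρ ↦ (3, 0, 4, 2);  λ_8+ρ ↦ (0, 1, 3, 2);  λ_9+ρ ↦ (5, 0, 0, 4);  λ_10+ρ ↦ (3, 0, 4, 2);  λ_11+ρ ↦ (3, 0, 4, 2);  λ_12+ρ ↦ (2, 3, 1, 0);  λ_13+ρ ↦ (1, 2, 1, 6);  λ_14+ρ ↦ (0, 1, 3, 2);  λ_15+ρ ↦ (5, 0, 0, 4);  λ_16+ρ ↦ (2, 3, 1, 0);  λ_17+ρ ↦ (0, 1, 3, 2);  λ_18+ρ ↦ (2, 3, 1, 0);  λ_19+ρ ↦ (3, 0, 4, 2)

5 distinct reps among the 19 weights ⇒ 5 W_13-linkage classes:

[[1, 6, 9, 15], [2, 3, 12, 16, 18], [4, 8, 14, 17], [5, 7, 10, 11, 19], [13]]


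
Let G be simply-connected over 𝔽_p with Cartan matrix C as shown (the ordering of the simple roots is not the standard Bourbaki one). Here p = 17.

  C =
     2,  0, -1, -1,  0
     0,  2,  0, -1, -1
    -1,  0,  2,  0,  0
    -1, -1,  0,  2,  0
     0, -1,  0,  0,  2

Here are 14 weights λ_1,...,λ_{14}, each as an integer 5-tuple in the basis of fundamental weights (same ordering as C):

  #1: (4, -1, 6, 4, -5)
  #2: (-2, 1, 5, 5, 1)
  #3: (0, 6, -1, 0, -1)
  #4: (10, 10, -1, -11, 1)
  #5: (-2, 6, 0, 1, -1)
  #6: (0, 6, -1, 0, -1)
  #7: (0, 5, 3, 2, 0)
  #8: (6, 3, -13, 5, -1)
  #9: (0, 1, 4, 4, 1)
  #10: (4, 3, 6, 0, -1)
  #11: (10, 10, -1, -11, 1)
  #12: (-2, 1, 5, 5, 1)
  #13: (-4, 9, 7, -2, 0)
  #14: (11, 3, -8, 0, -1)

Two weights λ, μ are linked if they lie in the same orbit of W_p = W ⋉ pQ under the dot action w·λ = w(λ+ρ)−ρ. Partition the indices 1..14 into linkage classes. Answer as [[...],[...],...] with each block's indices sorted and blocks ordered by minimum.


C ↔ A_5 under row/col permutation; |W(A_5)| = 720.

Folding the 14 weights λ_j+ρ into Ā_17 (reps in the given 5-coord order):

  1: (5, 4, 7, 1, 0);  2: (1, 2, 5, 5, 2);  3: (1, 7, 0, 1, 0);  4: (1, 1, 0, 10, 2);  5: (1, 7, 0, 1, 0);  6: (1, 7, 0, 1, 0);  7: (1, 6, 4, 3, 1);  8: (5, 4, 7, 1, 0);  9: (1, 2, 5, 5, 2);  10: (5, 4, 7, 1, 0);  11: (1, 1, 0, 10, 2);  12: (1, 2, 5, 5, 2);  13: (1, 6, 4, 3, 1);  14: (5, 4, 7, 1, 0)

Grouping the 14 weights by Ā_17-representative: 5 linkage classes.

[[1, 8, 10, 14], [2, 9, 12], [3, 5, 6], [4, 11], [7, 13]]


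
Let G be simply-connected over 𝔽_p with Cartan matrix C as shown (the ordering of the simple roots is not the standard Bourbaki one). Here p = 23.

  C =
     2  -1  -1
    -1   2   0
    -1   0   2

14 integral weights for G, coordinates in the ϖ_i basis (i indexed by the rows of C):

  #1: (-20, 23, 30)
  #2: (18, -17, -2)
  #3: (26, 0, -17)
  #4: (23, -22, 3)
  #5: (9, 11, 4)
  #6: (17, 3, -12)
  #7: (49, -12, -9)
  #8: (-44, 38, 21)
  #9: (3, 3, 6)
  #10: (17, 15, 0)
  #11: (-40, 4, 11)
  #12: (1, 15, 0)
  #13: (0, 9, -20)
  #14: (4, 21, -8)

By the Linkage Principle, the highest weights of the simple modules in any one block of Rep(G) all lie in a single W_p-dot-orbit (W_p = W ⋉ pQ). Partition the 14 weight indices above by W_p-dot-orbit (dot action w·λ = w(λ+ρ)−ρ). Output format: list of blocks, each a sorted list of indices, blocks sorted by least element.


C ↔ A_3 under row/col permutation; |W(A_3)| = 24.

W_23-reps of the 14 weights in Ā_23 (same 3-coord order as C):

    λ_1+ρ ↦ (10, 8, 1)
    λ_2+ρ ↦ (2, 16, 1)
    λ_3+ρ ↦ (7, 4, 11)
    λ_4+ρ ↦ (2, 16, 1)
    λ_5+ρ ↦ (10, 8, 1)
    λ_6+ρ ↦ (7, 4, 11)
    λ_7+ρ ↦ (4, 4, 7)
    λ_8+ρ ↦ (2, 16, 1)
    λ_9+ρ ↦ (4, 4, 7)
    λ_10+ρ ↦ (7, 4, 11)
    λ_11+ρ ↦ (7, 4, 11)
    λ_12+ρ ↦ (2, 16, 1)
    λ_13+ρ ↦ (10, 8, 1)
    λ_14+ρ ↦ (2, 16, 1)

Grouping the 14 weights by Ā_23-representative: 4 linkage classes.

[[1, 5, 13], [2, 4, 8, 12, 14], [3, 6, 10, 11], [7, 9]]


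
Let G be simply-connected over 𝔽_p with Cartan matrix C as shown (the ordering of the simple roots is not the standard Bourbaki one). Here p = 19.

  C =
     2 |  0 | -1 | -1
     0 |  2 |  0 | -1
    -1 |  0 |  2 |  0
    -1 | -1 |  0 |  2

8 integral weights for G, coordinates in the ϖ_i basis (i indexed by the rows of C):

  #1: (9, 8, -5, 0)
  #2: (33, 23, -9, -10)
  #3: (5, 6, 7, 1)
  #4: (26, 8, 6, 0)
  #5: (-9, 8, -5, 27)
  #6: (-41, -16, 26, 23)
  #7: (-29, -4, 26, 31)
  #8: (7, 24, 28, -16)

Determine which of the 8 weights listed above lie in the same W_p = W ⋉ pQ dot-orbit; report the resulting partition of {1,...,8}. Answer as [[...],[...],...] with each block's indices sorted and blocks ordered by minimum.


Root system A_4: the 4×4 matrix C matches after relabeling.

Ā_19 reps of the 8 weights (A_4, coords as presented):

    λ_1+ρ ↦ (6, 8, 3, 1)
    λ_2+ρ ↦ (6, 3, 4, 2)
    λ_3+ρ ↦ (6, 3, 4, 2)
    λ_4+ρ ↦ (6, 8, 3, 1)
    λ_5+ρ ↦ (6, 8, 3, 1)
    λ_6+ρ ↦ (6, 3, 4, 2)
    λ_7+ρ ↦ (6, 8, 3, 1)
    λ_8+ρ ↦ (6, 8, 3, 1)

Grouping the 8 weights by Ā_19-representative: 2 linkage classes.

[[1, 4, 5, 7, 8], [2, 3, 6]]


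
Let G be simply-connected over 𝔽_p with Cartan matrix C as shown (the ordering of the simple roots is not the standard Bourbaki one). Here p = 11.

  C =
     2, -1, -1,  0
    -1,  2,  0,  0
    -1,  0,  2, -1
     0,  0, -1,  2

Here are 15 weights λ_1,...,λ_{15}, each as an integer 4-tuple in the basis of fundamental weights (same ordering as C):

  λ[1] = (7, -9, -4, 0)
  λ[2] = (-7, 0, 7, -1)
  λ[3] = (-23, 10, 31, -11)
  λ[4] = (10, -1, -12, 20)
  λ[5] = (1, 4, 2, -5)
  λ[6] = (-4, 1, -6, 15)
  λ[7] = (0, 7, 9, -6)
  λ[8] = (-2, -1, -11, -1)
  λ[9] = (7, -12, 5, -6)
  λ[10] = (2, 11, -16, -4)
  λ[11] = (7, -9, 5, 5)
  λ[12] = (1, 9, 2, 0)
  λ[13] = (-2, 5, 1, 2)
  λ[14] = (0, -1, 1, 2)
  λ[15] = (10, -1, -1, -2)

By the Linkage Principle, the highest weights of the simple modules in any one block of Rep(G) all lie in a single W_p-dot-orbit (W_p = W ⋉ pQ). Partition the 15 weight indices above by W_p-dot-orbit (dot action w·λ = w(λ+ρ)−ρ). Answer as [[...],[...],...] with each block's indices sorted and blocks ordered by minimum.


Root system A_4: the 4×4 matrix C matches after relabeling.

Ā_11 reps of the 15 weights (A_4, coords as presented):

  λ_1+ρ ↦ (1, 5, 2, 0)
  λ_2+ρ ↦ (1, 5, 2, 0)
  λ_3+ρ ↦ (10, 0, 1, 0)
  λ_4+ρ ↦ (10, 0, 1, 0)
  λ_5+ρ ↦ (1, 5, 1, 3)
  λ_6+ρ ↦ (1, 0, 2, 3)
  λ_7+ρ ↦ (1, 0, 2, 3)
  λ_8+ρ ↦ (10, 0, 1, 0)
  λ_9+ρ ↦ (1, 5, 2, 0)
  λ_10+ρ ↦ (3, 1, 4, 3)
  λ_11+ρ ↦ (1, 0, 2, 3)
  λ_12+ρ ↦ (1, 5, 1, 3)
  λ_13+ρ ↦ (1, 5, 1, 3)
  λ_14+ρ ↦ (1, 0, 2, 3)
  λ_15+ρ ↦ (10, 0, 1, 0)

The 15 indices split into 5 linkage classes (same alcove rep ⇔ same W_11-dot-orbit):

[[1, 2, 9], [3, 4, 8, 15], [5, 12, 13], [6, 7, 11, 14], [10]]


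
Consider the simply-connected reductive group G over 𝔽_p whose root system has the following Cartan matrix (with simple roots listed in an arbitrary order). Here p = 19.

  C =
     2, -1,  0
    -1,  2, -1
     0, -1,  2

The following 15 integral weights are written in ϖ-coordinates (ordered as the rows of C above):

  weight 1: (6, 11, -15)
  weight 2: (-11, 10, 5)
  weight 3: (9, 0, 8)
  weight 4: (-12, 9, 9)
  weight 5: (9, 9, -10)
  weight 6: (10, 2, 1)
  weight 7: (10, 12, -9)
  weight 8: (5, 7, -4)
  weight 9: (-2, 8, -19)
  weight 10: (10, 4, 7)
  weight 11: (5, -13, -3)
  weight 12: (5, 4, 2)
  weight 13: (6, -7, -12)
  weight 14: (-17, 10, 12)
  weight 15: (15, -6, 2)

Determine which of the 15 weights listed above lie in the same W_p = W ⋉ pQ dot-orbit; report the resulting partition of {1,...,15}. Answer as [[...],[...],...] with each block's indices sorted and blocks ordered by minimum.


Root system A_3: the 3×3 matrix C matches after relabeling.

Alcove-folded reps (p=19, 15 weights, presented ϖ-order):

  [1] (5, 2, 12)
  [2] (10, 1, 6)
  [3] (9, 1, 8)
  [4] (9, 1, 8)
  [5] (9, 1, 8)
  [6] (11, 3, 2)
  [7] (6, 5, 3)
  [8] (6, 5, 3)
  [9] (9, 1, 8)
  [10] (6, 5, 3)
  [11] (2, 6, 6)
  [12] (6, 5, 3)
  [13] (10, 1, 6)
  [14] (6, 5, 3)
  [15] (11, 3, 2)

The 15 indices split into 6 linkage classes (same alcove rep ⇔ same W_19-dot-orbit):

[[1], [2, 13], [3, 4, 5, 9], [6, 15], [7, 8, 10, 12, 14], [11]]


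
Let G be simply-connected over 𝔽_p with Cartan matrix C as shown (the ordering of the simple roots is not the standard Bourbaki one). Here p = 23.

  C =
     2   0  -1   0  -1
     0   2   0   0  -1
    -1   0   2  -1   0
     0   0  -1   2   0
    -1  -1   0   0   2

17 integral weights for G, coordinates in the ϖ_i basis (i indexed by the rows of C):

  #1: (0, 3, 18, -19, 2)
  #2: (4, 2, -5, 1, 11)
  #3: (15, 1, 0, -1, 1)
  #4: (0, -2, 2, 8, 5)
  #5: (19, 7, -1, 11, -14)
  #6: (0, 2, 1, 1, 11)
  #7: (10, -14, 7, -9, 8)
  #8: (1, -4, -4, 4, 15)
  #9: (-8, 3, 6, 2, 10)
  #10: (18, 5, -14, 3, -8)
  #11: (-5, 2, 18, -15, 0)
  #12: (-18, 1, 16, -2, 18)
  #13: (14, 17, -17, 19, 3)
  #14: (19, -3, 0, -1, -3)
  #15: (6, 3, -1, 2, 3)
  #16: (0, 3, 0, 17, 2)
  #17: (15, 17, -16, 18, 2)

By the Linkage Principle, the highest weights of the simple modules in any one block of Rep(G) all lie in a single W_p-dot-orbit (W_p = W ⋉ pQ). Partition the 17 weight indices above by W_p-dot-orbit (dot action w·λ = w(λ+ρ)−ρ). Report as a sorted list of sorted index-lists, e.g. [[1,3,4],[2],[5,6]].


Dynkin diagram of C (from the 8 off-diagonal −1 entries): A_5.

Each λ_j+ρ reduced to Ā_23; 5-tuples below use C's row order:

  λ_1 → (1, 0, 1, 14, 3) · λ_2 → (1, 3, 2, 2, 12) · λ_3 → (16, 2, 1, 0, 2) · λ_4 → (1, 1, 3, 9, 5) · λ_5 → (7, 4, 0, 3, 4) · λ_6 → (1, 3, 2, 2, 12) · λ_7 → (7, 4, 0, 3, 4) · λ_8 → (1, 3, 2, 2, 12) · λ_9 → (7, 4, 0, 3, 4) · λ_10 → (1, 1, 3, 9, 5) · λ_11 → (1, 0, 1, 14, 3) · λ_12 → (16, 2, 1, 0, 2) · λ_13 → (1, 0, 1, 14, 3) · λ_14 → (16, 2, 1, 0, 2) · λ_15 → (7, 4, 0, 3, 4) · λ_16 → (1, 0, 1, 14, 3) · λ_17 → (1, 0, 1, 14, 3)

Grouping the 17 weights by Ā_23-representative: 5 linkage classes.

[[1, 11, 13, 16, 17], [2, 6, 8], [3, 12, 14], [4, 10], [5, 7, 9, 15]]


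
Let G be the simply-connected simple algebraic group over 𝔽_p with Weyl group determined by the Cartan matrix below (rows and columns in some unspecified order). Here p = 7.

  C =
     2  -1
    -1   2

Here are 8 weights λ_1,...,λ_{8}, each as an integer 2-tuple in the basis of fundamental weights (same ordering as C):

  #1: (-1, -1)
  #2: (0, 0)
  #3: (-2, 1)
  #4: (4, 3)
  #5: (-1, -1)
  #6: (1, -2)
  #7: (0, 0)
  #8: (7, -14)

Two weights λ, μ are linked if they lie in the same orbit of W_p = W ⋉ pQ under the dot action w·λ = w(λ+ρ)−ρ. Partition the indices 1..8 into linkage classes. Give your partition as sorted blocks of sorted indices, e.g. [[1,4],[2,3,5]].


C ↔ A_2 under row/col permutation; |W(A_2)| = 6.

λ_j+ρ reflected into Ā_7 (⟨·,θ^∨⟩≤7); 2-tuples as given:

  1: (0, 0);  2: (1, 1);  3: (1, 1);  4: (3, 2);  5: (0, 0);  6: (1, 1);  7: (1, 1);  8: (1, 1)

Partition of {1..8} into 3 W_7-dot-orbits:

[[1, 5], [2, 3, 6, 7, 8], [4]]


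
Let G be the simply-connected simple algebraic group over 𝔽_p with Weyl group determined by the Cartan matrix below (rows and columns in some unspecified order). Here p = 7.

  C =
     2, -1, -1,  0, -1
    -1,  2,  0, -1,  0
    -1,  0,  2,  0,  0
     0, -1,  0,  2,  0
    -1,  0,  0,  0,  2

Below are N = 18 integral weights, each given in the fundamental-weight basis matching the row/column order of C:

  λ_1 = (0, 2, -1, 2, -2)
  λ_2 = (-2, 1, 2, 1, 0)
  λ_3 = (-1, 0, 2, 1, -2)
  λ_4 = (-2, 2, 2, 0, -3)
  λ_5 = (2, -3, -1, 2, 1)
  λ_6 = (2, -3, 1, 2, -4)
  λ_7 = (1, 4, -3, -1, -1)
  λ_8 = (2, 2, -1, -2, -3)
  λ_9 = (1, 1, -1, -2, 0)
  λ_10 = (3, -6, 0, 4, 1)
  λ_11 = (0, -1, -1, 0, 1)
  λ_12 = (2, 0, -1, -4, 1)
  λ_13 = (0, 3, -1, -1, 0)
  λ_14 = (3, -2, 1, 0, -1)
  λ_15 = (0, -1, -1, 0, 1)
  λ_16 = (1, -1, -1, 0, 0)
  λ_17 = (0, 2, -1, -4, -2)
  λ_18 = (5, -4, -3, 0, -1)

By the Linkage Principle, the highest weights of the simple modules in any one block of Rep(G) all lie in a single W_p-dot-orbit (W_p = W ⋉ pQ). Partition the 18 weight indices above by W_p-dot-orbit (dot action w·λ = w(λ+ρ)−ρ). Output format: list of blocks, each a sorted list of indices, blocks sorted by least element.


Dynkin diagram of C (from the 8 off-diagonal −1 entries): D_5.

Folding the 18 weights λ_j+ρ into Ā_7 (reps in the given 5-coord order):

  λ_1 → (0, 0, 0, 3, 1)
  λ_2 → (1, 0, 2, 2, 0)
  λ_3 → (1, 0, 2, 2, 0)
  λ_4 → (2, 0, 0, 1, 1)
  λ_5 → (1, 0, 0, 1, 2)
  λ_6 → (2, 0, 0, 1, 1)
  λ_7 → (0, 0, 2, 0, 0)
  λ_8 → (1, 0, 0, 1, 2)
  λ_9 → (2, 0, 0, 1, 1)
  λ_10 → (1, 0, 0, 0, 1)
  λ_11 → (1, 0, 0, 1, 2)
  λ_12 → (1, 0, 0, 1, 2)
  λ_13 → (1, 0, 0, 0, 1)
  λ_14 → (1, 0, 2, 2, 0)
  λ_15 → (1, 0, 0, 1, 2)
  λ_16 → (2, 0, 0, 1, 1)
  λ_17 → (0, 0, 0, 3, 1)
  λ_18 → (1, 0, 2, 2, 0)

6 distinct reps among the 18 weights ⇒ 6 W_7-linkage classes:

[[1, 17], [2, 3, 14, 18], [4, 6, 9, 16], [5, 8, 11, 12, 15], [7], [10, 13]]
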